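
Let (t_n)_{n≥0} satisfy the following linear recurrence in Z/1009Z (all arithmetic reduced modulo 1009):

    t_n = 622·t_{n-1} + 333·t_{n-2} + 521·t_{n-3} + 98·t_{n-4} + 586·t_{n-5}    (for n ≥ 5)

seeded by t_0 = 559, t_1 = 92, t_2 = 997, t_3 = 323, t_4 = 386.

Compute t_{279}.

t_5 = 622·386 + 333·323 + 521·997 + 98·92 + 586·559 = 950
t_6 = 622·950 + 333·386 + 521·323 + 98·997 + 586·92 = 69
t_7 = 622·69 + 333·950 + 521·386 + 98·323 + 586·997 = 785
t_8 = 622·785 + 333·69 + 521·950 + 98·386 + 586·323 = 305
t_9 = 622·305 + 333·785 + 521·69 + 98·950 + 586·386 = 169
t_10 = 622·169 + 333·305 + 521·785 + 98·69 + 586·950 = 618
Continuing the recurrence:
  t_11 = 552;  t_12 = 34;  t_13 = 799;  t_14 = 976;  t_15 = 442;  t_16 = 36
  t_17 = 379;  t_18 = 582;  t_19 = 211;  t_20 = 45;  t_21 = 618;  t_22 = 413
  t_23 = 295;  t_24 = 177;  t_25 = 891;  t_26 = 29;  t_27 = 847;  t_28 = 298
  t_29 = 553;  t_30 = 891;  t_31 = 753;  t_32 = 652;  t_33 = 293;  t_34 = 323
  t_35 = 80;  t_36 = 863;  t_37 = 307;  t_38 = 921;  t_39 = 44;  t_40 = 891
  t_41 = 369;  t_42 = 1006;  t_43 = 169;  t_44 = 825;  t_45 = 108;  t_46 = 130
  t_47 = 449;  t_48 = 743;  t_49 = 969;  t_50 = 753;  t_51 = 754;  t_52 = 600
  t_53 = 158;  t_54 = 658;  t_55 = 138;  t_56 = 1001;  t_57 = 184;  t_58 = 721
  t_59 = 614;  t_60 = 839;  t_61 = 360;  t_62 = 755;  t_63 = 832;  t_64 = 31
  t_65 = 782;  t_66 = 313;  t_67 = 335;  t_68 = 820;  t_69 = 631;  t_70 = 150
  t_71 = 449;  t_72 = 315;  t_73 = 342;  t_74 = 671;  t_75 = 894;  t_76 = 517
  t_77 = 389;  t_78 = 848;  t_79 = 622;  t_80 = 590;  t_81 = 902;  t_82 = 214
  t_83 = 165;  t_84 = 642;  t_85 = 989;  t_86 = 394;  t_87 = 92;  t_88 = 606
  t_89 = 292;  t_90 = 160;  t_91 = 677;  t_92 = 209;  t_93 = 196;  t_94 = 502
  t_95 = 747;  t_96 = 860;  t_97 = 311;  t_98 = 854;  t_99 = 256;  t_100 = 614
  t_101 = 631;  t_102 = 375;  t_103 = 306;  t_104 = 532;  t_105 = 459;  t_106 = 425
  t_107 = 692;  t_108 = 243;  t_109 = 182;  t_110 = 566;  t_111 = 495;  t_112 = 417
  t_113 = 490;  t_114 = 961;  t_115 = 241;  t_116 = 727;  t_117 = 693;  t_118 = 495
  t_119 = 780;  t_120 = 612;  t_121 = 824;  t_122 = 245;  t_123 = 226;  t_124 = 95
  t_125 = 122;  t_126 = 614;  t_127 = 59;  t_128 = 490;  t_129 = 602;  t_130 = 780
  t_131 = 856;  t_132 = 815;  t_133 = 724;  t_134 = 673;  t_135 = 791;  t_136 = 870
  t_137 = 526;  t_138 = 666;  t_139 = 67;  t_140 = 600;  t_141 = 237;  t_142 = 893
  t_143 = 830;  t_144 = 943;  t_145 = 832;  t_146 = 56;  t_147 = 274;  t_148 = 632
  t_149 = 423;  t_150 = 465;  t_151 = 730;  t_152 = 410;  t_153 = 912;  t_154 = 287
  t_155 = 580;  t_156 = 969;  t_157 = 654;  t_158 = 992;  t_159 = 727;  t_160 = 210
  t_161 = 906;  t_162 = 378;  t_163 = 199;  t_164 = 867;  t_165 = 282;  t_166 = 629
  t_167 = 358;  t_168 = 678;  t_169 = 818;  t_170 = 749;  t_171 = 859;  t_172 = 877
  t_173 = 86;  t_174 = 825;  t_175 = 229;  t_176 = 920;  t_177 = 398;  t_178 = 298
  t_179 = 483;  t_180 = 965;  t_181 = 122;  t_182 = 177;  t_183 = 644;  t_184 = 651
  t_185 = 544;  t_186 = 783;  t_187 = 716;  t_188 = 944;  t_189 = 460;  t_190 = 822
  t_191 = 264;  t_192 = 71;  t_193 = 268;  t_194 = 960;  t_195 = 948;  t_196 = 835
  t_197 = 574;  t_198 = 816;  t_199 = 236;  t_200 = 854;  t_201 = 380;  t_202 = 580
  t_203 = 758;  t_204 = 918;  t_205 = 442;  t_206 = 869;  t_207 = 52;  t_208 = 471
  t_209 = 303;  t_210 = 185;  t_211 = 996;  t_212 = 447;  t_213 = 769;  t_214 = 812
  t_215 = 345;  t_216 = 606;  t_217 = 4;  t_218 = 87;  t_219 = 966;  t_220 = 500
  t_221 = 297;  t_222 = 677;  t_223 = 892;  t_224 = 254;  t_225 = 776;  t_226 = 25
  t_227 = 492;  t_228 = 963;  t_229 = 820;  t_230 = 467;  t_231 = 61;  t_232 = 413
  t_233 = 798;  t_234 = 323;  t_235 = 885;  t_236 = 756;  t_237 = 264;  t_238 = 47
  t_239 = 10;  t_240 = 408;  t_241 = 794;  t_242 = 169;  t_243 = 165;  t_244 = 917
  t_245 = 79;  t_246 = 84;  t_247 = 531;  t_248 = 749;  t_249 = 589;  t_250 = 510
  t_251 = 893;  t_252 = 77;  t_253 = 736;  t_254 = 841;  t_255 = 25;  t_256 = 112
  t_257 = 757;  t_258 = 664;  t_259 = 854;  t_260 = 874;  t_261 = 54;  t_262 = 844
  t_263 = 987;  t_264 = 741;  t_265 = 174;  t_266 = 798;  t_267 = 7;  t_268 = 724
  t_269 = 932;  t_270 = 656;  t_271 = 965;  t_272 = 1;  t_273 = 831;  t_274 = 885
  t_275 = 45;  t_276 = 453;  t_277 = 372
t_278 = 622·372 + 333·453 + 521·45 + 98·885 + 586·831 = 644
t_279 = 622·644 + 333·372 + 521·453 + 98·45 + 586·885 = 29

29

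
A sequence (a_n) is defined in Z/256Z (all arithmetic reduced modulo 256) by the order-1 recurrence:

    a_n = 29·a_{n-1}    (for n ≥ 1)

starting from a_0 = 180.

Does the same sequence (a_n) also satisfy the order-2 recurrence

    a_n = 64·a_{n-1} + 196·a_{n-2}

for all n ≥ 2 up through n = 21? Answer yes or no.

no

Terms a_0..a_21: 180, 100, 84, 132, 244, 164, 148, 196, 52, 228, 212, 4, 116, 36, 20, 68, 180, 100, 84, 132, 244, 164
n=2: candidate gives 208, actual a_2 = 84 ✗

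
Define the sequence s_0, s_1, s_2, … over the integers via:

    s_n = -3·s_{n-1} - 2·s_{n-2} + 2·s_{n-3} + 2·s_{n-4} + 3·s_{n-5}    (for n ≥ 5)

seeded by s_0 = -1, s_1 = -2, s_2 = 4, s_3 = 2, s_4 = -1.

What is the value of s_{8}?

18

s_5 = -3·-1 + -2·2 + 2·4 + 2·-2 + 3·-1 = 0
s_6 = -3·0 + -2·-1 + 2·2 + 2·4 + 3·-2 = 8
s_7 = -3·8 + -2·0 + 2·-1 + 2·2 + 3·4 = -10
s_8 = -3·-10 + -2·8 + 2·0 + 2·-1 + 3·2 = 18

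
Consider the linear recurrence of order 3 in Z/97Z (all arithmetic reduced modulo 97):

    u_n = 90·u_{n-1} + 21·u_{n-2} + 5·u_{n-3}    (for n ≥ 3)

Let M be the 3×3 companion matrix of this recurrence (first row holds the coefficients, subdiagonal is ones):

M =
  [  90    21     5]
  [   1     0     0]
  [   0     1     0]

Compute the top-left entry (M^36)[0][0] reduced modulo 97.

(M^36)[0][0] is the top entry after applying M 36 times to the unit state (1, 0, 0). Equivalently it is h_{38} for the auxiliary sequence (h_n) obeying the same recurrence with h_2 = 1 and h_i = 0 for 0 ≤ i < 2:
h_3 = 90·1 + 21·0 + 5·0 = 90
h_4 = 90·90 + 21·1 + 5·0 = 70
h_5 = 90·70 + 21·90 + 5·1 = 47
h_6 = 90·47 + 21·70 + 5·90 = 39
h_7 = 90·39 + 21·47 + 5·70 = 94
h_8 = 90·94 + 21·39 + 5·47 = 8
h_9 = 90·8 + 21·94 + 5·39 = 76
h_10 = 90·76 + 21·8 + 5·94 = 9
h_11 = 90·9 + 21·76 + 5·8 = 21
h_12 = 90·21 + 21·9 + 5·76 = 34
h_13 = 90·34 + 21·21 + 5·9 = 54
h_14 = 90·54 + 21·34 + 5·21 = 53
h_15 = 90·53 + 21·54 + 5·34 = 60
h_16 = 90·60 + 21·53 + 5·54 = 90
h_17 = 90·90 + 21·60 + 5·53 = 22
h_18 = 90·22 + 21·90 + 5·60 = 96
h_19 = 90·96 + 21·22 + 5·90 = 46
h_20 = 90·46 + 21·96 + 5·22 = 58
h_21 = 90·58 + 21·46 + 5·96 = 70
h_22 = 90·70 + 21·58 + 5·46 = 85
h_23 = 90·85 + 21·70 + 5·58 = 1
h_24 = 90·1 + 21·85 + 5·70 = 91
h_25 = 90·91 + 21·1 + 5·85 = 3
h_26 = 90·3 + 21·91 + 5·1 = 52
h_27 = 90·52 + 21·3 + 5·91 = 57
h_28 = 90·57 + 21·52 + 5·3 = 29
h_29 = 90·29 + 21·57 + 5·52 = 90
h_30 = 90·90 + 21·29 + 5·57 = 70
h_31 = 90·70 + 21·90 + 5·29 = 90
h_32 = 90·90 + 21·70 + 5·90 = 29
h_33 = 90·29 + 21·90 + 5·70 = 0
h_34 = 90·0 + 21·29 + 5·90 = 89
h_35 = 90·89 + 21·0 + 5·29 = 7
h_36 = 90·7 + 21·89 + 5·0 = 74
h_37 = 90·74 + 21·7 + 5·89 = 74
h_38 = 90·74 + 21·74 + 5·7 = 4

4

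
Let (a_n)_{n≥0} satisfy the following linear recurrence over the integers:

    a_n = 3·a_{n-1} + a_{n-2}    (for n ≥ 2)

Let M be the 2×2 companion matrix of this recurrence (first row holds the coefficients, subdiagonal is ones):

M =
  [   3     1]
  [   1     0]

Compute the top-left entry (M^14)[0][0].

(M^14)[0][0] is the top entry after applying M 14 times to the unit state (1, 0). Equivalently it is h_{15} for the auxiliary sequence (h_n) obeying the same recurrence with h_1 = 1 and h_i = 0 for 0 ≤ i < 1:
h_2 = 3·1 + 1·0 = 3
h_3 = 3·3 + 1·1 = 10
h_4 = 3·10 + 1·3 = 33
h_5 = 3·33 + 1·10 = 109
h_6 = 3·109 + 1·33 = 360
h_7 = 3·360 + 1·109 = 1189
h_8 = 3·1189 + 1·360 = 3927
h_9 = 3·3927 + 1·1189 = 12970
h_10 = 3·12970 + 1·3927 = 42837
h_11 = 3·42837 + 1·12970 = 141481
h_12 = 3·141481 + 1·42837 = 467280
h_13 = 3·467280 + 1·141481 = 1543321
h_14 = 3·1543321 + 1·467280 = 5097243
h_15 = 3·5097243 + 1·1543321 = 16835050

16835050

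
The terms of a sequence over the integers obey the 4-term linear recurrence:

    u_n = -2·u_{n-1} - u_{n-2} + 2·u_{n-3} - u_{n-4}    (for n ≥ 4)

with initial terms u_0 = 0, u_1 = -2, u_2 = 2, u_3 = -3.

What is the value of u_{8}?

u_4 = -2·-3 + -1·2 + 2·-2 + -1·0 = 0
u_5 = -2·0 + -1·-3 + 2·2 + -1·-2 = 9
u_6 = -2·9 + -1·0 + 2·-3 + -1·2 = -26
u_7 = -2·-26 + -1·9 + 2·0 + -1·-3 = 46
u_8 = -2·46 + -1·-26 + 2·9 + -1·0 = -48

-48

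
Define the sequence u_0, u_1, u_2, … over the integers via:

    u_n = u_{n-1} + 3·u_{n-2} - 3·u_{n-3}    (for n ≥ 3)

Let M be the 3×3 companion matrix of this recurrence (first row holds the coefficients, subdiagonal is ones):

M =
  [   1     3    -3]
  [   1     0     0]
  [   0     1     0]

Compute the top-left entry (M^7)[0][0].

(M^7)[0][0] is the top entry after applying M 7 times to the unit state (1, 0, 0). Equivalently it is h_{9} for the auxiliary sequence (h_n) obeying the same recurrence with h_2 = 1 and h_i = 0 for 0 ≤ i < 2:
h_3 = 1·1 + 3·0 + -3·0 = 1
h_4 = 1·1 + 3·1 + -3·0 = 4
h_5 = 1·4 + 3·1 + -3·1 = 4
h_6 = 1·4 + 3·4 + -3·1 = 13
h_7 = 1·13 + 3·4 + -3·4 = 13
h_8 = 1·13 + 3·13 + -3·4 = 40
h_9 = 1·40 + 3·13 + -3·13 = 40

40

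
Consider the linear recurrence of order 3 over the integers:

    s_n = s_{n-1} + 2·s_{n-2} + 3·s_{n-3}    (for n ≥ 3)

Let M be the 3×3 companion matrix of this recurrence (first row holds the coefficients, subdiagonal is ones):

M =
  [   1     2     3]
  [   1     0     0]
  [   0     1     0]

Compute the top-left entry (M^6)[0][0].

(M^6)[0][0] is the top entry after applying M 6 times to the unit state (1, 0, 0). Equivalently it is h_{8} for the auxiliary sequence (h_n) obeying the same recurrence with h_2 = 1 and h_i = 0 for 0 ≤ i < 2:
h_3 = 1·1 + 2·0 + 3·0 = 1
h_4 = 1·1 + 2·1 + 3·0 = 3
h_5 = 1·3 + 2·1 + 3·1 = 8
h_6 = 1·8 + 2·3 + 3·1 = 17
h_7 = 1·17 + 2·8 + 3·3 = 42
h_8 = 1·42 + 2·17 + 3·8 = 100

100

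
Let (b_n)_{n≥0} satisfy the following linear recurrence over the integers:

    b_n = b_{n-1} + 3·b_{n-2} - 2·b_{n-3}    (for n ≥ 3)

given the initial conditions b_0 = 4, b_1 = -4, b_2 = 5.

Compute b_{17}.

-87655

b_3 = 1·5 + 3·-4 + -2·4 = -15
b_4 = 1·-15 + 3·5 + -2·-4 = 8
b_5 = 1·8 + 3·-15 + -2·5 = -47
b_6 = 1·-47 + 3·8 + -2·-15 = 7
b_7 = 1·7 + 3·-47 + -2·8 = -150
b_8 = 1·-150 + 3·7 + -2·-47 = -35
b_9 = 1·-35 + 3·-150 + -2·7 = -499
b_10 = 1·-499 + 3·-35 + -2·-150 = -304
b_11 = 1·-304 + 3·-499 + -2·-35 = -1731
b_12 = 1·-1731 + 3·-304 + -2·-499 = -1645
b_13 = 1·-1645 + 3·-1731 + -2·-304 = -6230
b_14 = 1·-6230 + 3·-1645 + -2·-1731 = -7703
b_15 = 1·-7703 + 3·-6230 + -2·-1645 = -23103
b_16 = 1·-23103 + 3·-7703 + -2·-6230 = -33752
b_17 = 1·-33752 + 3·-23103 + -2·-7703 = -87655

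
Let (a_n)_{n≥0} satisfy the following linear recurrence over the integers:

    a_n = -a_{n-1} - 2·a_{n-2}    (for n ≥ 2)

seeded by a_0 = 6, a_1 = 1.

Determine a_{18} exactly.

-3337

a_2 = -1·1 + -2·6 = -13
a_3 = -1·-13 + -2·1 = 11
a_4 = -1·11 + -2·-13 = 15
a_5 = -1·15 + -2·11 = -37
a_6 = -1·-37 + -2·15 = 7
a_7 = -1·7 + -2·-37 = 67
a_8 = -1·67 + -2·7 = -81
a_9 = -1·-81 + -2·67 = -53
a_10 = -1·-53 + -2·-81 = 215
a_11 = -1·215 + -2·-53 = -109
a_12 = -1·-109 + -2·215 = -321
a_13 = -1·-321 + -2·-109 = 539
a_14 = -1·539 + -2·-321 = 103
a_15 = -1·103 + -2·539 = -1181
a_16 = -1·-1181 + -2·103 = 975
a_17 = -1·975 + -2·-1181 = 1387
a_18 = -1·1387 + -2·975 = -3337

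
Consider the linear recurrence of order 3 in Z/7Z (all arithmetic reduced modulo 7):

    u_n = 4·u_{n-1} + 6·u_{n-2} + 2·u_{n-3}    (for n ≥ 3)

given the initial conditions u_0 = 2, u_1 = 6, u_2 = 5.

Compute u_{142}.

u_3 = 4·5 + 6·6 + 2·2 = 4
u_4 = 4·4 + 6·5 + 2·6 = 2
u_5 = 4·2 + 6·4 + 2·5 = 0
u_6 = 4·0 + 6·2 + 2·4 = 6
u_7 = 4·6 + 6·0 + 2·2 = 0
u_8 = 4·0 + 6·6 + 2·0 = 1
u_9 = 4·1 + 6·0 + 2·6 = 2
u_10 = 4·2 + 6·1 + 2·0 = 0
u_11 = 4·0 + 6·2 + 2·1 = 0
u_12 = 4·0 + 6·0 + 2·2 = 4
u_13 = 4·4 + 6·0 + 2·0 = 2
u_14 = 4·2 + 6·4 + 2·0 = 4
u_15 = 4·4 + 6·2 + 2·4 = 1
u_16 = 4·1 + 6·4 + 2·2 = 4
u_17 = 4·4 + 6·1 + 2·4 = 2
u_18 = 4·2 + 6·4 + 2·1 = 6
u_19 = 4·6 + 6·2 + 2·4 = 2
u_20 = 4·2 + 6·6 + 2·2 = 6
u_21 = 4·6 + 6·2 + 2·6 = 6
u_22 = 4·6 + 6·6 + 2·2 = 1
u_23 = 4·1 + 6·6 + 2·6 = 3
u_24 = 4·3 + 6·1 + 2·6 = 2
u_25 = 4·2 + 6·3 + 2·1 = 0
u_26 = 4·0 + 6·2 + 2·3 = 4
u_27 = 4·4 + 6·0 + 2·2 = 6
u_28 = 4·6 + 6·4 + 2·0 = 6
u_29 = 4·6 + 6·6 + 2·4 = 5
u_30 = 4·5 + 6·6 + 2·6 = 5
u_31 = 4·5 + 6·5 + 2·6 = 6
u_32 = 4·6 + 6·5 + 2·5 = 1
u_33 = 4·1 + 6·6 + 2·5 = 1
u_34 = 4·1 + 6·1 + 2·6 = 1
u_35 = 4·1 + 6·1 + 2·1 = 5
u_36 = 4·5 + 6·1 + 2·1 = 0
u_37 = 4·0 + 6·5 + 2·1 = 4
u_38 = 4·4 + 6·0 + 2·5 = 5
u_39 = 4·5 + 6·4 + 2·0 = 2
u_40 = 4·2 + 6·5 + 2·4 = 4
u_41 = 4·4 + 6·2 + 2·5 = 3
u_42 = 4·3 + 6·4 + 2·2 = 5
u_43 = 4·5 + 6·3 + 2·4 = 4
u_44 = 4·4 + 6·5 + 2·3 = 3
u_45 = 4·3 + 6·4 + 2·5 = 4
u_46 = 4·4 + 6·3 + 2·4 = 0
u_47 = 4·0 + 6·4 + 2·3 = 2
u_48 = 4·2 + 6·0 + 2·4 = 2
u_49 = 4·2 + 6·2 + 2·0 = 6
u_50 = 4·6 + 6·2 + 2·2 = 5
(u_48, u_49, u_50) = (2, 6, 5) = (u_0, u_1, u_2), so the sequence has period 48.
142 ≡ 46 (mod 48), hence u_142 = u_46 = 0.

0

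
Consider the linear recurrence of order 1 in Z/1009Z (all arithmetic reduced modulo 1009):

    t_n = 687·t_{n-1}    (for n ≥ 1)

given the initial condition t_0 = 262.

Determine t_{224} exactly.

t_1 = 687·262 = 392
t_2 = 687·392 = 910
t_3 = 687·910 = 599
t_4 = 687·599 = 850
t_5 = 687·850 = 748
t_6 = 687·748 = 295
Continuing the recurrence:
  t_7 = 865;  t_8 = 963;  t_9 = 686;  t_10 = 79;  t_11 = 796;  t_12 = 983
  t_13 = 300;  t_14 = 264;  t_15 = 757;  t_16 = 424;  t_17 = 696;  t_18 = 895
  t_19 = 384;  t_20 = 459;  t_21 = 525;  t_22 = 462;  t_23 = 568;  t_24 = 742
  t_25 = 209;  t_26 = 305;  t_27 = 672;  t_28 = 551;  t_29 = 162;  t_30 = 304
  t_31 = 994;  t_32 = 794;  t_33 = 618;  t_34 = 786;  t_35 = 167;  t_36 = 712
  t_37 = 788;  t_38 = 532;  t_39 = 226;  t_40 = 885;  t_41 = 577;  t_42 = 871
  t_43 = 40;  t_44 = 237;  t_45 = 370;  t_46 = 931;  t_47 = 900;  t_48 = 792
  t_49 = 253;  t_50 = 263;  t_51 = 70;  t_52 = 667;  t_53 = 143;  t_54 = 368
  t_55 = 566;  t_56 = 377;  t_57 = 695;  t_58 = 208;  t_59 = 627;  t_60 = 915
  t_61 = 1007;  t_62 = 644;  t_63 = 486;  t_64 = 912;  t_65 = 964;  t_66 = 364
  t_67 = 845;  t_68 = 340;  t_69 = 501;  t_70 = 118;  t_71 = 346;  t_72 = 587
  t_73 = 678;  t_74 = 637;  t_75 = 722;  t_76 = 595;  t_77 = 120;  t_78 = 711
  t_79 = 101;  t_80 = 775;  t_81 = 682;  t_82 = 358;  t_83 = 759;  t_84 = 789
  t_85 = 210;  t_86 = 992;  t_87 = 429;  t_88 = 95;  t_89 = 689;  t_90 = 122
  t_91 = 67;  t_92 = 624;  t_93 = 872;  t_94 = 727;  t_95 = 1003;  t_96 = 923
  t_97 = 449;  t_98 = 718;  t_99 = 874;  t_100 = 83;  t_101 = 517;  t_102 = 11
  t_103 = 494;  t_104 = 354;  t_105 = 29;  t_106 = 752;  t_107 = 16;  t_108 = 902
  t_109 = 148;  t_110 = 776;  t_111 = 360;  t_112 = 115;  t_113 = 303;  t_114 = 307
  t_115 = 28;  t_116 = 65;  t_117 = 259;  t_118 = 349;  t_119 = 630;  t_120 = 958
  t_121 = 278;  t_122 = 285;  t_123 = 49;  t_124 = 366;  t_125 = 201;  t_126 = 863
  t_127 = 598;  t_128 = 163;  t_129 = 991;  t_130 = 751;  t_131 = 338;  t_132 = 136
  t_133 = 604;  t_134 = 249;  t_135 = 542;  t_136 = 33;  t_137 = 473;  t_138 = 53
  t_139 = 87;  t_140 = 238;  t_141 = 48;  t_142 = 688;  t_143 = 444;  t_144 = 310
  t_145 = 71;  t_146 = 345;  t_147 = 909;  t_148 = 921;  t_149 = 84;  t_150 = 195
  t_151 = 777;  t_152 = 38;  t_153 = 881;  t_154 = 856;  t_155 = 834;  t_156 = 855
  t_157 = 147;  t_158 = 89;  t_159 = 603;  t_160 = 571;  t_161 = 785;  t_162 = 489
  t_163 = 955;  t_164 = 235;  t_165 = 5;  t_166 = 408;  t_167 = 803;  t_168 = 747
  t_169 = 617;  t_170 = 99;  t_171 = 410;  t_172 = 159;  t_173 = 261;  t_174 = 714
  t_175 = 144;  t_176 = 46;  t_177 = 323;  t_178 = 930;  t_179 = 213;  t_180 = 26
  t_181 = 709;  t_182 = 745;  t_183 = 252;  t_184 = 585;  t_185 = 313;  t_186 = 114
  t_187 = 625;  t_188 = 550;  t_189 = 484;  t_190 = 547;  t_191 = 441;  t_192 = 267
  t_193 = 800;  t_194 = 704;  t_195 = 337;  t_196 = 458;  t_197 = 847;  t_198 = 705
  t_199 = 15;  t_200 = 215;  t_201 = 391;  t_202 = 223;  t_203 = 842;  t_204 = 297
  t_205 = 221;  t_206 = 477;  t_207 = 783;  t_208 = 124;  t_209 = 432;  t_210 = 138
  t_211 = 969;  t_212 = 772;  t_213 = 639;  t_214 = 78;  t_215 = 109;  t_216 = 217
  t_217 = 756;  t_218 = 746;  t_219 = 939;  t_220 = 342;  t_221 = 866;  t_222 = 641
t_223 = 687·641 = 443
t_224 = 687·443 = 632

632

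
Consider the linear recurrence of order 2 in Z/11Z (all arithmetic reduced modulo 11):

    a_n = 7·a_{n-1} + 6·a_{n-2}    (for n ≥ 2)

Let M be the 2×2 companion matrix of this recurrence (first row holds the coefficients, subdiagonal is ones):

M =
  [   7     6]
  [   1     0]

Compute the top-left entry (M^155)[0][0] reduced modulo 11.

0

(M^155)[0][0] is the top entry after applying M 155 times to the unit state (1, 0). Equivalently it is h_{156} for the auxiliary sequence (h_n) obeying the same recurrence with h_1 = 1 and h_i = 0 for 0 ≤ i < 1:
h_2 = 7·1 + 6·0 = 7
h_3 = 7·7 + 6·1 = 0
h_4 = 7·0 + 6·7 = 9
h_5 = 7·9 + 6·0 = 8
h_6 = 7·8 + 6·9 = 0
h_7 = 7·0 + 6·8 = 4
h_8 = 7·4 + 6·0 = 6
h_9 = 7·6 + 6·4 = 0
h_10 = 7·0 + 6·6 = 3
h_11 = 7·3 + 6·0 = 10
h_12 = 7·10 + 6·3 = 0
h_13 = 7·0 + 6·10 = 5
h_14 = 7·5 + 6·0 = 2
h_15 = 7·2 + 6·5 = 0
h_16 = 7·0 + 6·2 = 1
(h_15, h_16) = (0, 1) = (h_0, h_1), so the sequence has period 15.
156 ≡ 6 (mod 15), hence h_156 = h_6 = 0.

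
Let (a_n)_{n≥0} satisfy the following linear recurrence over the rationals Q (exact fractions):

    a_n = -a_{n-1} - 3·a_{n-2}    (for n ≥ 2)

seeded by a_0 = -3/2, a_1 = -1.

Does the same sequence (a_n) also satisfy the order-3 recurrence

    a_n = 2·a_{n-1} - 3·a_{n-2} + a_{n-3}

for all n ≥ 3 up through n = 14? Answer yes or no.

Terms a_0..a_14: -3/2, -1, 11/2, -5/2, -14, 43/2, 41/2, -85, 47/2, 463/2, -302, -785/2, 2597/2, -121, -7549/2
n=3: candidate gives 25/2, actual a_3 = -5/2 ✗

no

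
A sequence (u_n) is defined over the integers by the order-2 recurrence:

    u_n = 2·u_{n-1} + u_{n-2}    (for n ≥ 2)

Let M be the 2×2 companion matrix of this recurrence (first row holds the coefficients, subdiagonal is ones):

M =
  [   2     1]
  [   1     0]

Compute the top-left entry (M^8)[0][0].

985

(M^8)[0][0] is the top entry after applying M 8 times to the unit state (1, 0). Equivalently it is h_{9} for the auxiliary sequence (h_n) obeying the same recurrence with h_1 = 1 and h_i = 0 for 0 ≤ i < 1:
h_2 = 2·1 + 1·0 = 2
h_3 = 2·2 + 1·1 = 5
h_4 = 2·5 + 1·2 = 12
h_5 = 2·12 + 1·5 = 29
h_6 = 2·29 + 1·12 = 70
h_7 = 2·70 + 1·29 = 169
h_8 = 2·169 + 1·70 = 408
h_9 = 2·408 + 1·169 = 985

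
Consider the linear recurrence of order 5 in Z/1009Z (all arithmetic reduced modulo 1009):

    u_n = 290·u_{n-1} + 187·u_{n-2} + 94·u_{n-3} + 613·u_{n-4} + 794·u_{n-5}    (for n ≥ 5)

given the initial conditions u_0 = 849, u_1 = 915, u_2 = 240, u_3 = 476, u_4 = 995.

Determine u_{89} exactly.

u_5 = 290·995 + 187·476 + 94·240 + 613·915 + 794·849 = 543
u_6 = 290·543 + 187·995 + 94·476 + 613·240 + 794·915 = 659
u_7 = 290·659 + 187·543 + 94·995 + 613·476 + 794·240 = 789
u_8 = 290·789 + 187·659 + 94·543 + 613·995 + 794·476 = 562
u_9 = 290·562 + 187·789 + 94·659 + 613·543 + 794·995 = 20
u_10 = 290·20 + 187·562 + 94·789 + 613·659 + 794·543 = 70
Continuing the recurrence:
  u_11 = 105;  u_12 = 329;  u_13 = 947;  u_14 = 204;  u_15 = 673;  u_16 = 974
  u_17 = 911;  u_18 = 194;  u_19 = 742;  u_20 = 421;  u_21 = 515;  u_22 = 920
  u_23 = 543;  u_24 = 215;  u_25 = 312;  u_26 = 301;  u_27 = 221;  u_28 = 288
  u_29 = 517;  u_30 = 951;  u_31 = 105;  u_32 = 476;  u_33 = 597;  u_34 = 187
  u_35 = 892;  u_36 = 463;  u_37 = 80;  u_38 = 303;  u_39 = 120;  u_40 = 319
  u_41 = 99;  u_42 = 797;  u_43 = 479;  u_44 = 844;  u_45 = 780;  u_46 = 338
  u_47 = 519;  u_48 = 168;  u_49 = 1004;  u_50 = 193;  u_51 = 487;  u_52 = 756
  u_53 = 692;  u_54 = 696;  u_55 = 467;  u_56 = 206;  u_57 = 928;  u_58 = 801
  u_59 = 817;  u_60 = 367;  u_61 = 418;  u_62 = 163;  u_63 = 184;  u_64 = 919
  u_65 = 168;  u_66 = 713;  u_67 = 737;  u_68 = 738;  u_69 = 371;  u_70 = 442
  u_71 = 375;  u_72 = 582;  u_73 = 92;  u_74 = 723;  u_75 = 719;  u_76 = 902
  u_77 = 742;  u_78 = 56;  u_79 = 404;  u_80 = 411;  u_81 = 814;  u_82 = 684
  u_83 = 253;  u_84 = 935;  u_85 = 300;  u_86 = 184;  u_87 = 552
u_88 = 290·552 + 187·184 + 94·300 + 613·935 + 794·253 = 842
u_89 = 290·842 + 187·552 + 94·184 + 613·300 + 794·935 = 479

479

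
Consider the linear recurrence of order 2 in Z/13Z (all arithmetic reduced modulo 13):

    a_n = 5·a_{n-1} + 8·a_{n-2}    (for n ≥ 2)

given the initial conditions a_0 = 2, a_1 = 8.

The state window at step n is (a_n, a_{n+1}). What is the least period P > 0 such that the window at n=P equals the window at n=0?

56

n=0: window = (2, 8)
n=1: window = (8, 4)
n=2: window = (4, 6)
n=3: window = (6, 10)
n=4: window = (10, 7)
n=5: window = (7, 11)
n=6: window = (11, 7)
n=7: window = (7, 6)
n=8: window = (6, 8)
n=9: window = (8, 10)
n=10: window = (10, 10)
n=11: window = (10, 0)
n=12: window = (0, 2)
n=13: window = (2, 10)
n=14: window = (10, 1)
n=15: window = (1, 7)
n=16: window = (7, 4)
n=17: window = (4, 11)
n=18: window = (11, 9)
n=19: window = (9, 3)
n=20: window = (3, 9)
n=21: window = (9, 4)
n=22: window = (4, 1)
n=23: window = (1, 11)
n=24: window = (11, 11)
n=25: window = (11, 0)
n=26: window = (0, 10)
n=27: window = (10, 11)
n=28: window = (11, 5)
n=29: window = (5, 9)
n=30: window = (9, 7)
n=31: window = (7, 3)
n=32: window = (3, 6)
n=33: window = (6, 2)
n=34: window = (2, 6)
n=35: window = (6, 7)
n=36: window = (7, 5)
n=37: window = (5, 3)
n=38: window = (3, 3)
n=39: window = (3, 0)
n=40: window = (0, 11)
…
n=54: window = (0, 3)
n=55: window = (3, 2)
n=56: window = (2, 8)
window at n=56 equals window at n=0 → period = 56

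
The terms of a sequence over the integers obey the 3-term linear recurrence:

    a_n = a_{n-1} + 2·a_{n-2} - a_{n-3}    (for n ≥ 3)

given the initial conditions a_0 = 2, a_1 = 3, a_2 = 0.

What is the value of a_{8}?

a_3 = 1·0 + 2·3 + -1·2 = 4
a_4 = 1·4 + 2·0 + -1·3 = 1
a_5 = 1·1 + 2·4 + -1·0 = 9
a_6 = 1·9 + 2·1 + -1·4 = 7
a_7 = 1·7 + 2·9 + -1·1 = 24
a_8 = 1·24 + 2·7 + -1·9 = 29

29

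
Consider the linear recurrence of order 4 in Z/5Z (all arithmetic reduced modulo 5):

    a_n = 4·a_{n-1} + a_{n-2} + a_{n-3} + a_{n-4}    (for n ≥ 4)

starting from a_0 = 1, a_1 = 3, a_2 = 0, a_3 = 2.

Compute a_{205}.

1

a_4 = 4·2 + 1·0 + 1·3 + 1·1 = 2
a_5 = 4·2 + 1·2 + 1·0 + 1·3 = 3
a_6 = 4·3 + 1·2 + 1·2 + 1·0 = 1
a_7 = 4·1 + 1·3 + 1·2 + 1·2 = 1
a_8 = 4·1 + 1·1 + 1·3 + 1·2 = 0
a_9 = 4·0 + 1·1 + 1·1 + 1·3 = 0
Continuing the recurrence:
  a_10 = 2;  a_11 = 4;  a_12 = 3;  a_13 = 3;  a_14 = 1;  a_15 = 4
  a_16 = 3;  a_17 = 0;  a_18 = 3;  a_19 = 4;  a_20 = 2;  a_21 = 0
  a_22 = 4;  a_23 = 2;  a_24 = 4;  a_25 = 2;  a_26 = 3;  a_27 = 0
  a_28 = 4;  a_29 = 1;  a_30 = 1;  a_31 = 4;  a_32 = 2;  a_33 = 4
  a_34 = 3;  a_35 = 2;  a_36 = 2;  a_37 = 2;  a_38 = 0;  a_39 = 1
  a_40 = 3;  a_41 = 0;  a_42 = 4;  a_43 = 0;  a_44 = 2;  a_45 = 2
  a_46 = 4;  a_47 = 0;  a_48 = 3;  a_49 = 3;  a_50 = 4;  a_51 = 2
  a_52 = 3;  a_53 = 1;  a_54 = 3;  a_55 = 3;  a_56 = 4;  a_57 = 3
  a_58 = 2;  a_59 = 3;  a_60 = 1;  a_61 = 2;  a_62 = 4;  a_63 = 2
  a_64 = 0;  a_65 = 3;  a_66 = 3;  a_67 = 2;  a_68 = 4;  a_69 = 4
  a_70 = 0;  a_71 = 0;  a_72 = 3;  a_73 = 1;  a_74 = 2;  a_75 = 2
  a_76 = 4;  a_77 = 1;  a_78 = 2;  a_79 = 0;  a_80 = 2;  a_81 = 1
  a_82 = 3;  a_83 = 0;  a_84 = 1;  a_85 = 3;  a_86 = 1;  a_87 = 3
  a_88 = 2;  a_89 = 0;  a_90 = 1;  a_91 = 4;  a_92 = 4;  a_93 = 1
  a_94 = 3;  a_95 = 1;  a_96 = 2;  a_97 = 3;  a_98 = 3;  a_99 = 3
  a_100 = 0;  a_101 = 4;  a_102 = 2;  a_103 = 0;  a_104 = 1;  a_105 = 0
  a_106 = 3;  a_107 = 3;  a_108 = 1;  a_109 = 0;  a_110 = 2;  a_111 = 2
  a_112 = 1;  a_113 = 3;  a_114 = 2;  a_115 = 4;  a_116 = 2;  a_117 = 2
  a_118 = 1;  a_119 = 2;  a_120 = 3;  a_121 = 2;  a_122 = 4;  a_123 = 3
  a_124 = 1;  a_125 = 3;  a_126 = 0;  a_127 = 2;  a_128 = 2;  a_129 = 3
  a_130 = 1;  a_131 = 1;  a_132 = 0;  a_133 = 0;  a_134 = 2;  a_135 = 4
  a_136 = 3;  a_137 = 3;  a_138 = 1;  a_139 = 4;  a_140 = 3;  a_141 = 0
  a_142 = 3;  a_143 = 4;  a_144 = 2;  a_145 = 0;  a_146 = 4;  a_147 = 2
  a_148 = 4;  a_149 = 2;  a_150 = 3;  a_151 = 0;  a_152 = 4;  a_153 = 1
  a_154 = 1;  a_155 = 4;  a_156 = 2;  a_157 = 4;  a_158 = 3;  a_159 = 2
  a_160 = 2;  a_161 = 2;  a_162 = 0;  a_163 = 1;  a_164 = 3;  a_165 = 0
  a_166 = 4;  a_167 = 0;  a_168 = 2;  a_169 = 2;  a_170 = 4;  a_171 = 0
  a_172 = 3;  a_173 = 3;  a_174 = 4;  a_175 = 2;  a_176 = 3;  a_177 = 1
  a_178 = 3;  a_179 = 3;  a_180 = 4;  a_181 = 3;  a_182 = 2;  a_183 = 3
  a_184 = 1;  a_185 = 2;  a_186 = 4;  a_187 = 2;  a_188 = 0;  a_189 = 3
  a_190 = 3;  a_191 = 2;  a_192 = 4;  a_193 = 4;  a_194 = 0;  a_195 = 0
  a_196 = 3;  a_197 = 1;  a_198 = 2;  a_199 = 2;  a_200 = 4;  a_201 = 1
  a_202 = 2;  a_203 = 0
a_204 = 4·0 + 1·2 + 1·1 + 1·4 = 2
a_205 = 4·2 + 1·0 + 1·2 + 1·1 = 1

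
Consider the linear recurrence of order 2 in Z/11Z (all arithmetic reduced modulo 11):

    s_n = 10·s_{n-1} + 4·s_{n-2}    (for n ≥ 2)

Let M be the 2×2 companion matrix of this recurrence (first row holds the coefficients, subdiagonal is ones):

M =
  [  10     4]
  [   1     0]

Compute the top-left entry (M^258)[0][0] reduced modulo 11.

2

(M^258)[0][0] is the top entry after applying M 258 times to the unit state (1, 0). Equivalently it is h_{259} for the auxiliary sequence (h_n) obeying the same recurrence with h_1 = 1 and h_i = 0 for 0 ≤ i < 1:
h_2 = 10·1 + 4·0 = 10
h_3 = 10·10 + 4·1 = 5
h_4 = 10·5 + 4·10 = 2
h_5 = 10·2 + 4·5 = 7
h_6 = 10·7 + 4·2 = 1
h_7 = 10·1 + 4·7 = 5
h_8 = 10·5 + 4·1 = 10
h_9 = 10·10 + 4·5 = 10
h_10 = 10·10 + 4·10 = 8
h_11 = 10·8 + 4·10 = 10
h_12 = 10·10 + 4·8 = 0
h_13 = 10·0 + 4·10 = 7
h_14 = 10·7 + 4·0 = 4
h_15 = 10·4 + 4·7 = 2
h_16 = 10·2 + 4·4 = 3
h_17 = 10·3 + 4·2 = 5
h_18 = 10·5 + 4·3 = 7
h_19 = 10·7 + 4·5 = 2
h_20 = 10·2 + 4·7 = 4
h_21 = 10·4 + 4·2 = 4
h_22 = 10·4 + 4·4 = 1
h_23 = 10·1 + 4·4 = 4
h_24 = 10·4 + 4·1 = 0
h_25 = 10·0 + 4·4 = 5
h_26 = 10·5 + 4·0 = 6
h_27 = 10·6 + 4·5 = 3
h_28 = 10·3 + 4·6 = 10
h_29 = 10·10 + 4·3 = 2
h_30 = 10·2 + 4·10 = 5
h_31 = 10·5 + 4·2 = 3
h_32 = 10·3 + 4·5 = 6
h_33 = 10·6 + 4·3 = 6
h_34 = 10·6 + 4·6 = 7
h_35 = 10·7 + 4·6 = 6
h_36 = 10·6 + 4·7 = 0
h_37 = 10·0 + 4·6 = 2
h_38 = 10·2 + 4·0 = 9
h_39 = 10·9 + 4·2 = 10
h_40 = 10·10 + 4·9 = 4
h_41 = 10·4 + 4·10 = 3
h_42 = 10·3 + 4·4 = 2
h_43 = 10·2 + 4·3 = 10
h_44 = 10·10 + 4·2 = 9
h_45 = 10·9 + 4·10 = 9
h_46 = 10·9 + 4·9 = 5
h_47 = 10·5 + 4·9 = 9
h_48 = 10·9 + 4·5 = 0
h_49 = 10·0 + 4·9 = 3
h_50 = 10·3 + 4·0 = 8
h_51 = 10·8 + 4·3 = 4
h_52 = 10·4 + 4·8 = 6
h_53 = 10·6 + 4·4 = 10
h_54 = 10·10 + 4·6 = 3
h_55 = 10·3 + 4·10 = 4
h_56 = 10·4 + 4·3 = 8
h_57 = 10·8 + 4·4 = 8
h_58 = 10·8 + 4·8 = 2
h_59 = 10·2 + 4·8 = 8
h_60 = 10·8 + 4·2 = 0
h_61 = 10·0 + 4·8 = 10
h_62 = 10·10 + 4·0 = 1
h_63 = 10·1 + 4·10 = 6
h_64 = 10·6 + 4·1 = 9
h_65 = 10·9 + 4·6 = 4
h_66 = 10·4 + 4·9 = 10
h_67 = 10·10 + 4·4 = 6
h_68 = 10·6 + 4·10 = 1
h_69 = 10·1 + 4·6 = 1
h_70 = 10·1 + 4·1 = 3
h_71 = 10·3 + 4·1 = 1
h_72 = 10·1 + 4·3 = 0
h_73 = 10·0 + 4·1 = 4
h_74 = 10·4 + 4·0 = 7
h_75 = 10·7 + 4·4 = 9
h_76 = 10·9 + 4·7 = 8
h_77 = 10·8 + 4·9 = 6
h_78 = 10·6 + 4·8 = 4
h_79 = 10·4 + 4·6 = 9
h_80 = 10·9 + 4·4 = 7
h_81 = 10·7 + 4·9 = 7
h_82 = 10·7 + 4·7 = 10
h_83 = 10·10 + 4·7 = 7
h_84 = 10·7 + 4·10 = 0
h_85 = 10·0 + 4·7 = 6
h_86 = 10·6 + 4·0 = 5
h_87 = 10·5 + 4·6 = 8
h_88 = 10·8 + 4·5 = 1
h_89 = 10·1 + 4·8 = 9
h_90 = 10·9 + 4·1 = 6
h_91 = 10·6 + 4·9 = 8
h_92 = 10·8 + 4·6 = 5
h_93 = 10·5 + 4·8 = 5
h_94 = 10·5 + 4·5 = 4
h_95 = 10·4 + 4·5 = 5
h_96 = 10·5 + 4·4 = 0
h_97 = 10·0 + 4·5 = 9
h_98 = 10·9 + 4·0 = 2
h_99 = 10·2 + 4·9 = 1
h_100 = 10·1 + 4·2 = 7
h_101 = 10·7 + 4·1 = 8
h_102 = 10·8 + 4·7 = 9
h_103 = 10·9 + 4·8 = 1
h_104 = 10·1 + 4·9 = 2
h_105 = 10·2 + 4·1 = 2
h_106 = 10·2 + 4·2 = 6
h_107 = 10·6 + 4·2 = 2
h_108 = 10·2 + 4·6 = 0
h_109 = 10·0 + 4·2 = 8
h_110 = 10·8 + 4·0 = 3
h_111 = 10·3 + 4·8 = 7
h_112 = 10·7 + 4·3 = 5
h_113 = 10·5 + 4·7 = 1
h_114 = 10·1 + 4·5 = 8
h_115 = 10·8 + 4·1 = 7
h_116 = 10·7 + 4·8 = 3
h_117 = 10·3 + 4·7 = 3
h_118 = 10·3 + 4·3 = 9
h_119 = 10·9 + 4·3 = 3
h_120 = 10·3 + 4·9 = 0
h_121 = 10·0 + 4·3 = 1
(h_120, h_121) = (0, 1) = (h_0, h_1), so the sequence has period 120.
259 ≡ 19 (mod 120), hence h_259 = h_19 = 2.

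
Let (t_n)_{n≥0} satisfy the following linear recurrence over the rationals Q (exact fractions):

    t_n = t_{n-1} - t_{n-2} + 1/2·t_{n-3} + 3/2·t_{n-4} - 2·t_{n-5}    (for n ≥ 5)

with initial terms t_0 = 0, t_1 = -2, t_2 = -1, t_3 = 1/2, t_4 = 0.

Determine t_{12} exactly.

183/16

t_5 = 1·0 + -1·1/2 + 1/2·-1 + 3/2·-2 + -2·0 = -4
t_6 = 1·-4 + -1·0 + 1/2·1/2 + 3/2·-1 + -2·-2 = -5/4
t_7 = 1·-5/4 + -1·-4 + 1/2·0 + 3/2·1/2 + -2·-1 = 11/2
t_8 = 1·11/2 + -1·-5/4 + 1/2·-4 + 3/2·0 + -2·1/2 = 15/4
t_9 = 1·15/4 + -1·11/2 + 1/2·-5/4 + 3/2·-4 + -2·0 = -67/8
t_10 = 1·-67/8 + -1·15/4 + 1/2·11/2 + 3/2·-5/4 + -2·-4 = -13/4
t_11 = 1·-13/4 + -1·-67/8 + 1/2·15/4 + 3/2·11/2 + -2·-5/4 = 71/4
t_12 = 1·71/4 + -1·-13/4 + 1/2·-67/8 + 3/2·15/4 + -2·11/2 = 183/16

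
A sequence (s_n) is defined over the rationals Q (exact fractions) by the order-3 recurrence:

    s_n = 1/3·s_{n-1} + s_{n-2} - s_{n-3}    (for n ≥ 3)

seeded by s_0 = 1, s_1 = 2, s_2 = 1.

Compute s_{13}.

646456/177147

s_3 = 1/3·1 + 1·2 + -1·1 = 4/3
s_4 = 1/3·4/3 + 1·1 + -1·2 = -5/9
s_5 = 1/3·-5/9 + 1·4/3 + -1·1 = 4/27
s_6 = 1/3·4/27 + 1·-5/9 + -1·4/3 = -149/81
s_7 = 1/3·-149/81 + 1·4/27 + -1·-5/9 = 22/243
s_8 = 1/3·22/243 + 1·-149/81 + -1·4/27 = -1427/729
s_9 = 1/3·-1427/729 + 1·22/243 + -1·-149/81 = 2794/2187
s_10 = 1/3·2794/2187 + 1·-1427/729 + -1·22/243 = -10643/6561
s_11 = 1/3·-10643/6561 + 1·2794/2187 + -1·-1427/729 = 53032/19683
s_12 = 1/3·53032/19683 + 1·-10643/6561 + -1·2794/2187 = -118193/59049
s_13 = 1/3·-118193/59049 + 1·53032/19683 + -1·-10643/6561 = 646456/177147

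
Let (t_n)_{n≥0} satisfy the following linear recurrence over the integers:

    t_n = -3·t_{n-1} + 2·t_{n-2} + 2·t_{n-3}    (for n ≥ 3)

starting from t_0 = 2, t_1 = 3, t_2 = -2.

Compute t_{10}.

-76094

t_3 = -3·-2 + 2·3 + 2·2 = 16
t_4 = -3·16 + 2·-2 + 2·3 = -46
t_5 = -3·-46 + 2·16 + 2·-2 = 166
t_6 = -3·166 + 2·-46 + 2·16 = -558
t_7 = -3·-558 + 2·166 + 2·-46 = 1914
t_8 = -3·1914 + 2·-558 + 2·166 = -6526
t_9 = -3·-6526 + 2·1914 + 2·-558 = 22290
t_10 = -3·22290 + 2·-6526 + 2·1914 = -76094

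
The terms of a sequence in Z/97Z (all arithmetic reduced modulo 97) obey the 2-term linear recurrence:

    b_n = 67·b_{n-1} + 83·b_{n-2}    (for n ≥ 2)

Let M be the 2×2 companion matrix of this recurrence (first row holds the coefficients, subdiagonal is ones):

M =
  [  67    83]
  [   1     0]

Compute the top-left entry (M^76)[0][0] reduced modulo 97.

56

(M^76)[0][0] is the top entry after applying M 76 times to the unit state (1, 0). Equivalently it is h_{77} for the auxiliary sequence (h_n) obeying the same recurrence with h_1 = 1 and h_i = 0 for 0 ≤ i < 1:
h_2 = 67·1 + 83·0 = 67
h_3 = 67·67 + 83·1 = 13
h_4 = 67·13 + 83·67 = 30
h_5 = 67·30 + 83·13 = 82
h_6 = 67·82 + 83·30 = 30
h_7 = 67·30 + 83·82 = 86
h_8 = 67·86 + 83·30 = 7
h_9 = 67·7 + 83·86 = 41
h_10 = 67·41 + 83·7 = 30
h_11 = 67·30 + 83·41 = 78
h_12 = 67·78 + 83·30 = 53
h_13 = 67·53 + 83·78 = 34
h_14 = 67·34 + 83·53 = 81
h_15 = 67·81 + 83·34 = 4
h_16 = 67·4 + 83·81 = 7
h_17 = 67·7 + 83·4 = 25
h_18 = 67·25 + 83·7 = 25
h_19 = 67·25 + 83·25 = 64
h_20 = 67·64 + 83·25 = 58
h_21 = 67·58 + 83·64 = 80
h_22 = 67·80 + 83·58 = 86
h_23 = 67·86 + 83·80 = 83
h_24 = 67·83 + 83·86 = 89
h_25 = 67·89 + 83·83 = 48
h_26 = 67·48 + 83·89 = 30
h_27 = 67·30 + 83·48 = 77
h_28 = 67·77 + 83·30 = 83
h_29 = 67·83 + 83·77 = 21
h_30 = 67·21 + 83·83 = 51
h_31 = 67·51 + 83·21 = 19
h_32 = 67·19 + 83·51 = 74
h_33 = 67·74 + 83·19 = 36
h_34 = 67·36 + 83·74 = 18
h_35 = 67·18 + 83·36 = 23
h_36 = 67·23 + 83·18 = 28
h_37 = 67·28 + 83·23 = 2
h_38 = 67·2 + 83·28 = 33
h_39 = 67·33 + 83·2 = 49
h_40 = 67·49 + 83·33 = 8
h_41 = 67·8 + 83·49 = 44
h_42 = 67·44 + 83·8 = 23
h_43 = 67·23 + 83·44 = 52
h_44 = 67·52 + 83·23 = 58
h_45 = 67·58 + 83·52 = 54
h_46 = 67·54 + 83·58 = 90
h_47 = 67·90 + 83·54 = 36
h_48 = 67·36 + 83·90 = 85
h_49 = 67·85 + 83·36 = 50
h_50 = 67·50 + 83·85 = 26
h_51 = 67·26 + 83·50 = 72
h_52 = 67·72 + 83·26 = 95
h_53 = 67·95 + 83·72 = 22
h_54 = 67·22 + 83·95 = 47
h_55 = 67·47 + 83·22 = 28
h_56 = 67·28 + 83·47 = 54
h_57 = 67·54 + 83·28 = 25
h_58 = 67·25 + 83·54 = 46
h_59 = 67·46 + 83·25 = 16
h_60 = 67·16 + 83·46 = 40
h_61 = 67·40 + 83·16 = 31
h_62 = 67·31 + 83·40 = 62
h_63 = 67·62 + 83·31 = 34
h_64 = 67·34 + 83·62 = 52
h_65 = 67·52 + 83·34 = 1
h_66 = 67·1 + 83·52 = 18
h_67 = 67·18 + 83·1 = 28
h_68 = 67·28 + 83·18 = 72
h_69 = 67·72 + 83·28 = 67
h_70 = 67·67 + 83·72 = 86
h_71 = 67·86 + 83·67 = 71
h_72 = 67·71 + 83·86 = 61
h_73 = 67·61 + 83·71 = 86
h_74 = 67·86 + 83·61 = 58
h_75 = 67·58 + 83·86 = 63
h_76 = 67·63 + 83·58 = 14
h_77 = 67·14 + 83·63 = 56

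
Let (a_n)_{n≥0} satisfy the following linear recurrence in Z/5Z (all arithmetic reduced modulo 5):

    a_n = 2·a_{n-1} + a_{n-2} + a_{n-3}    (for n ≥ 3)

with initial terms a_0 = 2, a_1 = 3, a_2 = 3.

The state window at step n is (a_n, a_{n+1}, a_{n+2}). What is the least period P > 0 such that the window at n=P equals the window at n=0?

n=0: window = (2, 3, 3)
n=1: window = (3, 3, 1)
n=2: window = (3, 1, 3)
n=3: window = (1, 3, 0)
n=4: window = (3, 0, 4)
n=5: window = (0, 4, 1)
n=6: window = (4, 1, 1)
n=7: window = (1, 1, 2)
n=8: window = (1, 2, 1)
n=9: window = (2, 1, 0)
n=10: window = (1, 0, 3)
n=11: window = (0, 3, 2)
n=12: window = (3, 2, 2)
n=13: window = (2, 2, 4)
n=14: window = (2, 4, 2)
n=15: window = (4, 2, 0)
n=16: window = (2, 0, 1)
n=17: window = (0, 1, 4)
n=18: window = (1, 4, 4)
n=19: window = (4, 4, 3)
n=20: window = (4, 3, 4)
n=21: window = (3, 4, 0)
n=22: window = (4, 0, 2)
n=23: window = (0, 2, 3)
n=24: window = (2, 3, 3)
window at n=24 equals window at n=0 → period = 24

24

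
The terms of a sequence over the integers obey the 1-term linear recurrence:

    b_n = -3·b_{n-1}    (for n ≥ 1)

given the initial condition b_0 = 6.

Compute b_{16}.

b_1 = -3·6 = -18
b_2 = -3·-18 = 54
b_3 = -3·54 = -162
b_4 = -3·-162 = 486
b_5 = -3·486 = -1458
b_6 = -3·-1458 = 4374
b_7 = -3·4374 = -13122
b_8 = -3·-13122 = 39366
b_9 = -3·39366 = -118098
b_10 = -3·-118098 = 354294
b_11 = -3·354294 = -1062882
b_12 = -3·-1062882 = 3188646
b_13 = -3·3188646 = -9565938
b_14 = -3·-9565938 = 28697814
b_15 = -3·28697814 = -86093442
b_16 = -3·-86093442 = 258280326

258280326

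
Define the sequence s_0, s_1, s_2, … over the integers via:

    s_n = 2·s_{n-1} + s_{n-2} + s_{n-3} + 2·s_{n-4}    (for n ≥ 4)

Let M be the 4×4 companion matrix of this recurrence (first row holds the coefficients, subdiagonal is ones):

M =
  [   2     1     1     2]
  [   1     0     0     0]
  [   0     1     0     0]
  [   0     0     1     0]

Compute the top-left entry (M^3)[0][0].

13

(M^3)[0][0] is the top entry after applying M 3 times to the unit state (1, 0, 0, 0). Equivalently it is h_{6} for the auxiliary sequence (h_n) obeying the same recurrence with h_3 = 1 and h_i = 0 for 0 ≤ i < 3:
h_4 = 2·1 + 1·0 + 1·0 + 2·0 = 2
h_5 = 2·2 + 1·1 + 1·0 + 2·0 = 5
h_6 = 2·5 + 1·2 + 1·1 + 2·0 = 13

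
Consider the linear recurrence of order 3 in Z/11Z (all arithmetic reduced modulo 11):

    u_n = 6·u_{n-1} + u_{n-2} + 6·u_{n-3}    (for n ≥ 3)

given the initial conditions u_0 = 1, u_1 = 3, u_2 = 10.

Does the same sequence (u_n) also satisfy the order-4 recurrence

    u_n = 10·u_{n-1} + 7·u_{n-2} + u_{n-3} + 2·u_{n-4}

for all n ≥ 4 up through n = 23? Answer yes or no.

no

Terms u_0..u_23: 1, 3, 10, 3, 2, 9, 8, 3, 3, 3, 6, 2, 3, 1, 10, 2, 6, 10, 1, 8, 10, 8, 7, 0
n=4: candidate gives 6, actual u_4 = 2 ✗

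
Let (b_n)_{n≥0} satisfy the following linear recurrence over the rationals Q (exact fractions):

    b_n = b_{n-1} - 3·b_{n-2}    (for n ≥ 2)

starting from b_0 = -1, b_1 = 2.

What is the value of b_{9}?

b_2 = 1·2 + -3·-1 = 5
b_3 = 1·5 + -3·2 = -1
b_4 = 1·-1 + -3·5 = -16
b_5 = 1·-16 + -3·-1 = -13
b_6 = 1·-13 + -3·-16 = 35
b_7 = 1·35 + -3·-13 = 74
b_8 = 1·74 + -3·35 = -31
b_9 = 1·-31 + -3·74 = -253

-253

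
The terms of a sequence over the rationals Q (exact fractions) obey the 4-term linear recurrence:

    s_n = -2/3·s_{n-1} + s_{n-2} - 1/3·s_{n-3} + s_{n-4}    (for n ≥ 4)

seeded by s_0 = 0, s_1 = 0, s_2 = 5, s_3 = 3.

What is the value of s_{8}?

s_4 = -2/3·3 + 1·5 + -1/3·0 + 1·0 = 3
s_5 = -2/3·3 + 1·3 + -1/3·5 + 1·0 = -2/3
s_6 = -2/3·-2/3 + 1·3 + -1/3·3 + 1·5 = 67/9
s_7 = -2/3·67/9 + 1·-2/3 + -1/3·3 + 1·3 = -98/27
s_8 = -2/3·-98/27 + 1·67/9 + -1/3·-2/3 + 1·3 = 1060/81

1060/81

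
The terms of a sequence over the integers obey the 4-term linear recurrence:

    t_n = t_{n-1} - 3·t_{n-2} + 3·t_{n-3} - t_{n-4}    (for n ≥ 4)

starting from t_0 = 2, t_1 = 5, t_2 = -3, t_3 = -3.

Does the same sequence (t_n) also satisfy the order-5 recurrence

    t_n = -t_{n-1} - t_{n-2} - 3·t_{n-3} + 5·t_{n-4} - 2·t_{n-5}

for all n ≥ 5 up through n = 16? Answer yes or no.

Terms t_0..t_16: 2, 5, -3, -3, 19, 14, -49, -31, 139, 71, -390, -155, 1089, 313, -3029, -546, 8391
n=5: candidate gives 14, actual t_5 = 14 ✓
n=6: candidate gives -49, actual t_6 = -49 ✓
n=7: candidate gives -31, actual t_7 = -31 ✓
n=8: candidate gives 139, actual t_8 = 139 ✓
n=9: candidate gives 71, actual t_9 = 71 ✓
n=10: candidate gives -390, actual t_10 = -390 ✓
n=11: candidate gives -155, actual t_11 = -155 ✓
n=12: candidate gives 1089, actual t_12 = 1089 ✓
n=13: candidate gives 313, actual t_13 = 313 ✓
n=14: candidate gives -3029, actual t_14 = -3029 ✓
n=15: candidate gives -546, actual t_15 = -546 ✓
n=16: candidate gives 8391, actual t_16 = 8391 ✓

yes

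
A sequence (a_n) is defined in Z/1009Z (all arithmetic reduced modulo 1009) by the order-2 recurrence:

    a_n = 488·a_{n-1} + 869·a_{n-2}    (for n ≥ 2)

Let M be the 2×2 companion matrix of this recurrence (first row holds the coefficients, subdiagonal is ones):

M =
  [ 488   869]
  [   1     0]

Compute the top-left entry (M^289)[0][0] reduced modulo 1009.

(M^289)[0][0] is the top entry after applying M 289 times to the unit state (1, 0). Equivalently it is h_{290} for the auxiliary sequence (h_n) obeying the same recurrence with h_1 = 1 and h_i = 0 for 0 ≤ i < 1:
h_2 = 488·1 + 869·0 = 488
h_3 = 488·488 + 869·1 = 889
h_4 = 488·889 + 869·488 = 254
h_5 = 488·254 + 869·889 = 501
h_6 = 488·501 + 869·254 = 65
h_7 = 488·65 + 869·501 = 931
Continuing the recurrence:
  h_8 = 259;  h_9 = 88;  h_10 = 630;  h_11 = 492;  h_12 = 546;  h_13 = 813
  h_14 = 451;  h_15 = 323;  h_16 = 647;  h_17 = 104;  h_18 = 532;  h_19 = 878
  h_20 = 834;  h_21 = 543;  h_22 = 910;  h_23 = 784;  h_24 = 924;  h_25 = 110
  h_26 = 1004;  h_27 = 322;  h_28 = 432;  h_29 = 260;  h_30 = 815;  h_31 = 98
  h_32 = 318;  h_33 = 204;  h_34 = 546;  h_35 = 773;  h_36 = 102;  h_37 = 78
  h_38 = 577;  h_39 = 244;  h_40 = 959;  h_41 = 971;  h_42 = 564;  h_43 = 50
  h_44 = 935;  h_45 = 275;  h_46 = 273;  h_47 = 887;  h_48 = 117;  h_49 = 519
  h_50 = 786;  h_51 = 136;  h_52 = 724;  h_53 = 293;  h_54 = 255;  h_55 = 682
  h_56 = 470;  h_57 = 692;  h_58 = 475;  h_59 = 723;  h_60 = 777;  h_61 = 481
  h_62 = 832;  h_63 = 661;  h_64 = 252;  h_65 = 166;  h_66 = 323;  h_67 = 187
  h_68 = 631;  h_69 = 237;  h_70 = 73;  h_71 = 426;  h_72 = 913;  h_73 = 466
  h_74 = 706;  h_75 = 804;  h_76 = 902;  h_77 = 700;  h_78 = 403;  h_79 = 791
  h_80 = 654;  h_81 = 558;  h_82 = 133;  h_83 = 910;  h_84 = 671;  h_85 = 266
  h_86 = 553;  h_87 = 554;  h_88 = 213;  h_89 = 150;  h_90 = 1002;  h_91 = 809
  h_92 = 244;  h_93 = 767;  h_94 = 103;  h_95 = 397;  h_96 = 723;  h_97 = 598
  h_98 = 912;  h_99 = 114;  h_100 = 600;  h_101 = 374;  h_102 = 639;  h_103 = 159
  h_104 = 240;  h_105 = 14;  h_106 = 475;  h_107 = 797;  h_108 = 565;  h_109 = 682
  h_110 = 457;  h_111 = 402;  h_112 = 17;  h_113 = 448;  h_114 = 318;  h_115 = 645
  h_116 = 837;  h_117 = 321;  h_118 = 117;  h_119 = 48;  h_120 = 990;  h_121 = 152
  h_122 = 152;  h_123 = 428;  h_124 = 919;  h_125 = 87;  h_126 = 570;  h_127 = 613
  h_128 = 391;  h_129 = 52;  h_130 = 906;  h_131 = 978;  h_132 = 301;  h_133 = 887
  h_134 = 233;  h_135 = 623;  h_136 = 992;  h_137 = 339;  h_138 = 318;  h_139 = 770
  h_140 = 288;  h_141 = 456;  h_142 = 588;  h_143 = 115;  h_144 = 34;  h_145 = 492
  h_146 = 239;  h_147 = 329;  h_148 = 967;  h_149 = 38;  h_150 = 208;  h_151 = 329
  h_152 = 262;  h_153 = 67;  h_154 = 52;  h_155 = 861;  h_156 = 207;  h_157 = 656
  h_158 = 556;  h_159 = 895;  h_160 = 725;  h_161 = 466;  h_162 = 792;  h_163 = 394
  h_164 = 672;  h_165 = 346;  h_166 = 102;  h_167 = 327;  h_168 = 0;  h_169 = 634
  h_170 = 638;  h_171 = 604;  h_172 = 605;  h_173 = 808;  h_174 = 850;  h_175 = 998
  h_176 = 748;  h_177 = 297;  h_178 = 865;  h_179 = 147;  h_180 = 77;  h_181 = 852
  h_182 = 387;  h_183 = 964;  h_184 = 544;  h_185 = 351;  h_186 = 282;  h_187 = 693
  h_188 = 40;  h_189 = 193;  h_190 = 801;  h_191 = 628;  h_192 = 596;  h_193 = 119
  h_194 = 866;  h_195 = 330;  h_196 = 449;  h_197 = 373;  h_198 = 102;  h_199 = 583
  h_200 = 821;  h_201 = 184;  h_202 = 77;  h_203 = 717;  h_204 = 92;  h_205 = 11
  h_206 = 560;  h_207 = 319;  h_208 = 588;  h_209 = 124;  h_210 = 390;  h_211 = 421
  h_212 = 507;  h_213 = 802;  h_214 = 543;  h_215 = 345;  h_216 = 521;  h_217 = 112
  h_218 = 887;  h_219 = 459;  h_220 = 930;  h_221 = 106;  h_222 = 230;  h_223 = 536
  h_224 = 325;  h_225 = 822;  h_226 = 468;  h_227 = 296;  h_228 = 226;  h_229 = 236
  h_230 = 790;  h_231 = 339;  h_232 = 346;  h_233 = 308;  h_234 = 964;  h_235 = 505
  h_236 = 490;  h_237 = 926;  h_238 = 877;  h_239 = 681;  h_240 = 685;  h_241 = 816
  h_242 = 617;  h_243 = 191;  h_244 = 774;  h_245 = 849;  h_246 = 225;  h_247 = 21
  h_248 = 946;  h_249 = 622;  h_250 = 575;  h_251 = 801;  h_252 = 625;  h_253 = 141
  h_254 = 479;  h_255 = 104;  h_256 = 845;  h_257 = 254;  h_258 = 607;  h_259 = 334
  h_260 = 319;  h_261 = 949;  h_262 = 726;  h_263 = 457;  h_264 = 296;  h_265 = 757
  h_266 = 51;  h_267 = 637;  h_268 = 7;  h_269 = 1;  h_270 = 517;  h_271 = 915
  h_272 = 810;  h_273 = 804;  h_274 = 468;  h_275 = 798;  h_276 = 15;  h_277 = 536
  h_278 = 155;  h_279 = 600;  h_280 = 688;  h_281 = 503;  h_282 = 821;  h_283 = 285
  h_284 = 933;  h_285 = 705;  h_286 = 521;  h_287 = 162;  h_288 = 62
h_289 = 488·62 + 869·162 = 513
h_290 = 488·513 + 869·62 = 513

513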